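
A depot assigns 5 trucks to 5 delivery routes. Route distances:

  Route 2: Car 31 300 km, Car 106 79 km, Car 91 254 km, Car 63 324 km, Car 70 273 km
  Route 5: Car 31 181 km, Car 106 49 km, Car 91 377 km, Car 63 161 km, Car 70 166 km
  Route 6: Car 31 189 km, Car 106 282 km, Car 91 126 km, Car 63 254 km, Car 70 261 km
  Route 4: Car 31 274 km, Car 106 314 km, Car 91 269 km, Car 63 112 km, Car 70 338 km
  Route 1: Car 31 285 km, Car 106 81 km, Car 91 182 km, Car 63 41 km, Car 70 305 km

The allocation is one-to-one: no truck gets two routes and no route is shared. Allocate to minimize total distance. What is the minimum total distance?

Minimum total: 686 km

Optimal: Car 31→Route 4 (274 km), Car 106→Route 2 (79 km), Car 91→Route 6 (126 km), Car 63→Route 1 (41 km), Car 70→Route 5 (166 km) — total 274+79+126+41+166 = 686 km.
Column-greedy (each route in turn goes to its cheapest remaining truck) gives 945 km, worse by 259.
Swapping Car 31↔Car 106 (Car 31→Route 2 300 km, Car 106→Route 4 314 km) adds 261.
No other one-to-one assignment undercuts 686 km.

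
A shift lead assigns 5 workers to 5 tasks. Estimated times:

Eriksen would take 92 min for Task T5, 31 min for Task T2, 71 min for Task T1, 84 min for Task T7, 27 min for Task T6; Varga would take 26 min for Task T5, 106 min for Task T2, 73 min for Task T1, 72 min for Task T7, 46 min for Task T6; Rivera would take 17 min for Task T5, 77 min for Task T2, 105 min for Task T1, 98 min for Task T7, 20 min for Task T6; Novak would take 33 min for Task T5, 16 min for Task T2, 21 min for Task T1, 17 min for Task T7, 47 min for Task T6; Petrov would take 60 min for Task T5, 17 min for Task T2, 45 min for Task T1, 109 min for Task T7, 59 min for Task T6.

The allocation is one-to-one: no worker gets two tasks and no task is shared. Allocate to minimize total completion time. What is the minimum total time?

Minimum total: 139 min

Optimal: Eriksen→Task T2 (31 min), Varga→Task T5 (26 min), Rivera→Task T6 (20 min), Novak→Task T7 (17 min), Petrov→Task T1 (45 min) — total 31+26+20+17+45 = 139 min.
Row-greedy (each worker in turn takes its cheapest remaining task) gives 192 min, worse by 53.
Every other assignment is strictly worse.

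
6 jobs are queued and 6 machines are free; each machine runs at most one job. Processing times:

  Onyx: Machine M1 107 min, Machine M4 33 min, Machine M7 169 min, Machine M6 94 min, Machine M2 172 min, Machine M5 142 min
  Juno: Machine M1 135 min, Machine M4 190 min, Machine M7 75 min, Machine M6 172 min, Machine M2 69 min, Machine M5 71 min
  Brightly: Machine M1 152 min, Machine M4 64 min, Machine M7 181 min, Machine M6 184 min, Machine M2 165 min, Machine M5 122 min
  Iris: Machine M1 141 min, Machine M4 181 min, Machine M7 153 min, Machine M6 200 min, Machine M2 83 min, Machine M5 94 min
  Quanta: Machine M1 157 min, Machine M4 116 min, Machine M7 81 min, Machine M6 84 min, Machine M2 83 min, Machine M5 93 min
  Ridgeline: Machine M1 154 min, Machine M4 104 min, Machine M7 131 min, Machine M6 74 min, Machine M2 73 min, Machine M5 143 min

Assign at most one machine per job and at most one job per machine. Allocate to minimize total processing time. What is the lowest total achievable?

This is a one-to-one assignment (minimum-cost bipartite matching).
Optimal: Onyx→Machine M1 (107 min), Juno→Machine M5 (71 min), Brightly→Machine M4 (64 min), Iris→Machine M2 (83 min), Quanta→Machine M7 (81 min), Ridgeline→Machine M6 (74 min) — total 107+71+64+83+81+74 = 480 min.
Row-greedy (each job in turn takes its cheapest remaining machine) gives 520 min, worse by 40.

Minimum total: 480 min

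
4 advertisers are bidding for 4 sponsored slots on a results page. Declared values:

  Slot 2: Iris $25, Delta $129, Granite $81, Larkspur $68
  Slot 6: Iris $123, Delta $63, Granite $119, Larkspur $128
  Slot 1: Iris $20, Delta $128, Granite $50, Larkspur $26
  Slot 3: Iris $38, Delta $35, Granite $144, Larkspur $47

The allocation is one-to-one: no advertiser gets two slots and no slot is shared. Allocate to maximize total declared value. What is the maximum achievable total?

Maximum total: $463

Optimal: Iris→Slot 6 ($123), Delta→Slot 1 ($128), Granite→Slot 3 ($144), Larkspur→Slot 2 ($68) — total 123+128+144+68 = $463.
Row-greedy (each advertiser in turn takes its best remaining slot) gives $422, worse by 41.
Next-best assignment: Iris→Slot 2, Delta→Slot 1, Granite→Slot 3, Larkspur→Slot 6 = $425.
Swapping Granite↔Larkspur (Granite→Slot 2 $81, Larkspur→Slot 3 $47) loses 84.
No other one-to-one assignment exceeds $463.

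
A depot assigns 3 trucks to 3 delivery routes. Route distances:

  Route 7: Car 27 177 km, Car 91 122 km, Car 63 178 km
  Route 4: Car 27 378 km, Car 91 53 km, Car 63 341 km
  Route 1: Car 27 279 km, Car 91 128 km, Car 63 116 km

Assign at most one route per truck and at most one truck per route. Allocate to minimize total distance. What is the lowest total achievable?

Optimal: Car 27→Route 7 (177 km), Car 91→Route 4 (53 km), Car 63→Route 1 (116 km) — total 177+53+116 = 346 km.
Column-greedy (each route in turn goes to its cheapest remaining truck) gives 742 km, worse by 396.
Next-best assignment: Car 27→Route 1, Car 91→Route 4, Car 63→Route 7 = 510 km.
Checked against all permutations: 346 km is optimal.

Min total: 346 km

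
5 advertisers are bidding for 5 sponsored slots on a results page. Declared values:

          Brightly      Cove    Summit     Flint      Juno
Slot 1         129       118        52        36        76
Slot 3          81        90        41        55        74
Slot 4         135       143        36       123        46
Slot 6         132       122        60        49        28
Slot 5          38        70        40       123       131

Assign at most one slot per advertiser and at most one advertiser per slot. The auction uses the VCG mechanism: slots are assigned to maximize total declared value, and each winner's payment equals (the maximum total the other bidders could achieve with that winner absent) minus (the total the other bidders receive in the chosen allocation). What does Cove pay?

Cove pays $19.

Efficient allocation: Brightly→Slot 1 ($129), Cove→Slot 6 ($122), Summit→Slot 3 ($41), Flint→Slot 4 ($123), Juno→Slot 5 ($131); total welfare W = $546.
Cove receives Slot 6 at value $122, so the others get W − 122 = $424.
Without Cove: best allocation of the remaining 4 bidders over all 5 slots is Brightly→Slot 1 ($129), Summit→Slot 6 ($60), Flint→Slot 4 ($123), Juno→Slot 5 ($131), total $443.
VCG payment = (others' best without Cove) − (others' welfare with Cove) = 443 − 424 = $19.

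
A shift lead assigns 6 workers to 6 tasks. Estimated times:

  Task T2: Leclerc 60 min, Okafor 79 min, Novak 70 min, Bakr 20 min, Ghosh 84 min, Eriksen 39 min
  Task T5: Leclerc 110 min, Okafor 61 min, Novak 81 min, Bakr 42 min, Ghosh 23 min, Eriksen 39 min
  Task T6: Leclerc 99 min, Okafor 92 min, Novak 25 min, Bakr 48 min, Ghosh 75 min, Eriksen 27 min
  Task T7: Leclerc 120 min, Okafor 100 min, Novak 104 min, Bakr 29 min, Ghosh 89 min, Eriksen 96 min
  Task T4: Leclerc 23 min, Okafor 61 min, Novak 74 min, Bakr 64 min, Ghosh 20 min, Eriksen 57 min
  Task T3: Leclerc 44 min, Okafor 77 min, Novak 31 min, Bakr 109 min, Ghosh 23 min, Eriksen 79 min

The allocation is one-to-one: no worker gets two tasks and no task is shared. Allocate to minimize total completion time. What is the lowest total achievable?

Minimum total: 200 min

This is the linear assignment problem.
Optimal: Leclerc→Task T4 (23 min), Okafor→Task T5 (61 min), Novak→Task T6 (25 min), Bakr→Task T7 (29 min), Ghosh→Task T3 (23 min), Eriksen→Task T2 (39 min) — total 23+61+25+29+23+39 = 200 min.
Next-best assignment: Leclerc→Task T4, Okafor→Task T2, Novak→Task T3, Bakr→Task T7, Ghosh→Task T5, Eriksen→Task T6 = 212 min.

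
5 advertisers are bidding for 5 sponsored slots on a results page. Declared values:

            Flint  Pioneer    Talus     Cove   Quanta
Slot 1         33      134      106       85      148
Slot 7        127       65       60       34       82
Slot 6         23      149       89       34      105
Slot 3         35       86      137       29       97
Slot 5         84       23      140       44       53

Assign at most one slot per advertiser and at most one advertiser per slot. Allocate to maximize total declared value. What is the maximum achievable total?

Optimal: Flint→Slot 7 ($127), Pioneer→Slot 6 ($149), Talus→Slot 3 ($137), Cove→Slot 5 ($44), Quanta→Slot 1 ($148) — total 127+149+137+44+148 = $605.
Next-best assignment: Flint→Slot 7, Pioneer→Slot 6, Talus→Slot 5, Cove→Slot 1, Quanta→Slot 3 = $598.
Swapping Flint↔Quanta (Flint→Slot 1 $33, Quanta→Slot 7 $82) loses 160.
Every other assignment is strictly worse.

Max total: $605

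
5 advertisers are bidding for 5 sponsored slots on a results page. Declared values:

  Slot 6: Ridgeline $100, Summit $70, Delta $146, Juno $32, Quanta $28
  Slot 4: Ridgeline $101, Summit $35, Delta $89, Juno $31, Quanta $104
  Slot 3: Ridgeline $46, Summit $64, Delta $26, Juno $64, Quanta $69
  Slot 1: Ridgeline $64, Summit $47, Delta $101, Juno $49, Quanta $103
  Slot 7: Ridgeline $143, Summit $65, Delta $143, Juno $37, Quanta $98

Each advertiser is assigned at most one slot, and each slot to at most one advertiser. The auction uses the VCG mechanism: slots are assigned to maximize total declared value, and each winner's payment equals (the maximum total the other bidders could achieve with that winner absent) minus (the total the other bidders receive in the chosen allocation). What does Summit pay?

Summit pays $15.

Efficient allocation: Ridgeline→Slot 7 ($143), Summit→Slot 3 ($64), Delta→Slot 6 ($146), Juno→Slot 1 ($49), Quanta→Slot 4 ($104); total welfare W = $506.
Summit receives Slot 3 at value $64, so the others get W − 64 = $442.
Without Summit: best allocation of the remaining 4 bidders over all 5 slots is Ridgeline→Slot 7 ($143), Delta→Slot 6 ($146), Juno→Slot 3 ($64), Quanta→Slot 4 ($104), total $457.
VCG payment = (others' best without Summit) − (others' welfare with Summit) = 457 − 442 = $15.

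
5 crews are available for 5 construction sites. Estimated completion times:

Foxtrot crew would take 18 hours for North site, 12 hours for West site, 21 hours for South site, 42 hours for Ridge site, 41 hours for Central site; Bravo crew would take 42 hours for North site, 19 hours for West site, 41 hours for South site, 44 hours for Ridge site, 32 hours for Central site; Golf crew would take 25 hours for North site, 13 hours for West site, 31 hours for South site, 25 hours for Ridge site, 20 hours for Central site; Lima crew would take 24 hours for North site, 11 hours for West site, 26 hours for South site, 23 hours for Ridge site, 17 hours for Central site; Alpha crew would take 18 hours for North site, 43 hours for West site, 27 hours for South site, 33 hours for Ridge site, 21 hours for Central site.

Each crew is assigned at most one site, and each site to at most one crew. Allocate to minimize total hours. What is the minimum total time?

Min total: 100 hours

Optimal: Foxtrot crew→South site (21 hours), Bravo crew→West site (19 hours), Golf crew→Ridge site (25 hours), Lima crew→Central site (17 hours), Alpha crew→North site (18 hours) — total 21+19+25+17+18 = 100 hours.
Column-greedy (each site in turn goes to its cheapest remaining crew) gives 113 hours, worse by 13.
Swapping Golf crew↔Alpha crew (Golf crew→North site 25 hours, Alpha crew→Ridge site 33 hours) adds 15.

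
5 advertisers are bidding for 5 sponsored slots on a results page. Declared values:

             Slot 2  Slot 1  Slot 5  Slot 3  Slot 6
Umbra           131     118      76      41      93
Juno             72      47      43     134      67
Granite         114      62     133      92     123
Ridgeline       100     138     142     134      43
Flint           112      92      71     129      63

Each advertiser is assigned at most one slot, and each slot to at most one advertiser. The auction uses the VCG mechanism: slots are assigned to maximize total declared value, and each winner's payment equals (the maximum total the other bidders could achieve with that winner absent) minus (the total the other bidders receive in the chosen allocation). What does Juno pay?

Efficient allocation: Umbra→Slot 1 ($118), Juno→Slot 3 ($134), Granite→Slot 6 ($123), Ridgeline→Slot 5 ($142), Flint→Slot 2 ($112); total welfare W = $629.
Juno receives Slot 3 at value $134, so the others get W − 134 = $495.
Without Juno: best allocation of the remaining 4 bidders over all 5 slots is Umbra→Slot 2 ($131), Granite→Slot 5 ($133), Ridgeline→Slot 1 ($138), Flint→Slot 3 ($129), total $531.
VCG payment = (others' best without Juno) − (others' welfare with Juno) = 531 − 495 = $36.

Juno pays $36.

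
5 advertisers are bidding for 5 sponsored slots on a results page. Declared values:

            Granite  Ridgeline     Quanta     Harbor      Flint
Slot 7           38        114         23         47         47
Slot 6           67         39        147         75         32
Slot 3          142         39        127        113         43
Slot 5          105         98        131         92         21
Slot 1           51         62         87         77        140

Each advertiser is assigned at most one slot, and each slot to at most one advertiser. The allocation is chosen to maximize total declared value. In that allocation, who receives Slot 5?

Optimal: Granite→Slot 3 ($142), Ridgeline→Slot 7 ($114), Quanta→Slot 6 ($147), Harbor→Slot 5 ($92), Flint→Slot 1 ($140) — total 142+114+147+92+140 = $635.
Next-best assignment: Granite→Slot 5, Ridgeline→Slot 7, Quanta→Slot 6, Harbor→Slot 3, Flint→Slot 1 = $619.
Checked against all permutations: $635 is optimal.
Harbor's own top slot is Slot 3 ($113), but forcing Harbor→Slot 3 and reassigning the rest optimally gives only $619 — worse by 16.

Harbor receives Slot 5.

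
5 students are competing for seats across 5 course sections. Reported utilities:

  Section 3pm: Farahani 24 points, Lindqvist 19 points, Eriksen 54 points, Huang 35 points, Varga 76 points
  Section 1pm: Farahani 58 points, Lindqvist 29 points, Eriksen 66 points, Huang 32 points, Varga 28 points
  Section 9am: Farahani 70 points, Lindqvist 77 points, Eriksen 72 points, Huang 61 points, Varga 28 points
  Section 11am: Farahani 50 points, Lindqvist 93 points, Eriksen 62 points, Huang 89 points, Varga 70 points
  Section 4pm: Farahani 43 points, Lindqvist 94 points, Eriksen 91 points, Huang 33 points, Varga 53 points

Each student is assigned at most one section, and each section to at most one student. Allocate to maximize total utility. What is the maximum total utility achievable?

Treat this as an assignment problem: match each student to one section.
Optimal: Farahani→Section 9am (70 points), Lindqvist→Section 4pm (94 points), Eriksen→Section 1pm (66 points), Huang→Section 11am (89 points), Varga→Section 3pm (76 points) — total 70+94+66+89+76 = 395 points.
Column-greedy (each section in turn goes to its best remaining student) gives 351 points, worse by 44.
Next-best assignment: Farahani→Section 1pm, Lindqvist→Section 9am, Eriksen→Section 4pm, Huang→Section 11am, Varga→Section 3pm = 391 points.
Every other assignment is strictly worse.

Max total: 395 points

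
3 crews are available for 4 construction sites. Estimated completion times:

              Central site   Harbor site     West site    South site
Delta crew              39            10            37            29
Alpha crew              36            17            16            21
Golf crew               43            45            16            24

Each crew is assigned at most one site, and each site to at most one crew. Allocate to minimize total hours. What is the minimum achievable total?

Treat this as an assignment problem: match each crew to one site.
Optimal: Delta crew→Harbor site (10 hours), Alpha crew→South site (21 hours), Golf crew→West site (16 hours) — total 10+21+16 = 47 hours.
Next-best assignment: Delta crew→Harbor site, Alpha crew→West site, Golf crew→South site = 50 hours.

Min total: 47 hours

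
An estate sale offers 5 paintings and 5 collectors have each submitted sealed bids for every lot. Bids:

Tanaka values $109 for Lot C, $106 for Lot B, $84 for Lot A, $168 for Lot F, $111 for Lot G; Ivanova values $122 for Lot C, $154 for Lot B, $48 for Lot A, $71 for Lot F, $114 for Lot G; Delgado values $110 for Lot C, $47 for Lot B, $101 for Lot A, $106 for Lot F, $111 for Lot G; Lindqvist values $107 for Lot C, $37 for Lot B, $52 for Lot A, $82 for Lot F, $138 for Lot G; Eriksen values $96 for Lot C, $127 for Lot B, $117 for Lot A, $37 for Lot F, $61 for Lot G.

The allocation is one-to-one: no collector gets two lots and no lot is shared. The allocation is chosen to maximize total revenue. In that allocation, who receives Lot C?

Optimal: Tanaka→Lot F ($168), Ivanova→Lot B ($154), Delgado→Lot C ($110), Lindqvist→Lot G ($138), Eriksen→Lot A ($117) — total 168+154+110+138+117 = $687.
Column-greedy (each lot in turn goes to its best remaining collector) gives $656, worse by 31.
Swapping Tanaka↔Ivanova (Tanaka→Lot B $106, Ivanova→Lot F $71) loses 145.
Every other assignment is strictly worse.
Delgado's own top lot is Lot G ($111), but forcing Delgado→Lot G and reassigning the rest optimally gives only $657 — worse by 30.

Delgado receives Lot C.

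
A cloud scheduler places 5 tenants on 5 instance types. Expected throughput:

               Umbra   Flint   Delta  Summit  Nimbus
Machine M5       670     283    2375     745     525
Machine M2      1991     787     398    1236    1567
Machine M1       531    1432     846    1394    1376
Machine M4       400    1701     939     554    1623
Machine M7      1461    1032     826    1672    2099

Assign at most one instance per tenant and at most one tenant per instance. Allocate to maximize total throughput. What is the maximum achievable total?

Optimal: Umbra→Machine M2 (1991 ops/s), Flint→Machine M4 (1701 ops/s), Delta→Machine M5 (2375 ops/s), Summit→Machine M1 (1394 ops/s), Nimbus→Machine M7 (2099 ops/s) — total 1991+1701+2375+1394+2099 = 9560 ops/s.
Row-greedy (each tenant in turn takes its best remaining instance) gives 9115 ops/s, worse by 445.

Max total: 9560 ops/s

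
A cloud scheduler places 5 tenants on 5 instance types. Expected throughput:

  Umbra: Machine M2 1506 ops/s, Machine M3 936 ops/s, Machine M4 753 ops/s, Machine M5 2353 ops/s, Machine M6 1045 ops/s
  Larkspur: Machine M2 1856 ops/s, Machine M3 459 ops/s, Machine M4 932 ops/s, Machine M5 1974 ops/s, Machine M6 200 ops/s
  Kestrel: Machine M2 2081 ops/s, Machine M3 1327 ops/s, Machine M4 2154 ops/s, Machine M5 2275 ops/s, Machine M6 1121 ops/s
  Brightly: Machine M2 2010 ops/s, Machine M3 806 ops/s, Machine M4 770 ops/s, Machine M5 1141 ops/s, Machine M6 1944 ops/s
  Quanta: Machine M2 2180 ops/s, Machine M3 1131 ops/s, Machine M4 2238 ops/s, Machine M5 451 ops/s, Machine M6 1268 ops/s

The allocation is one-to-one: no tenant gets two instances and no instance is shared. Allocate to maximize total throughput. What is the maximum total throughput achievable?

Maximum total: 9718 ops/s

Optimal: Umbra→Machine M5 (2353 ops/s), Larkspur→Machine M2 (1856 ops/s), Kestrel→Machine M3 (1327 ops/s), Brightly→Machine M6 (1944 ops/s), Quanta→Machine M4 (2238 ops/s) — total 2353+1856+1327+1944+2238 = 9718 ops/s.
Row-greedy (each tenant in turn takes its best remaining instance) gives 9438 ops/s, worse by 280.
Every other assignment is strictly worse.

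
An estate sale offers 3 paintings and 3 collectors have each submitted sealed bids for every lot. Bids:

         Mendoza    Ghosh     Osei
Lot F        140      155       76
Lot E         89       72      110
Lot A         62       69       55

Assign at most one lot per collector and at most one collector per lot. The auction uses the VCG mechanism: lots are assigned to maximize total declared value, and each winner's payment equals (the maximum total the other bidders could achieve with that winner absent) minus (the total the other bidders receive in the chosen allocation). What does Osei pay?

Osei pays $27.

Efficient allocation: Mendoza→Lot A ($62), Ghosh→Lot F ($155), Osei→Lot E ($110); total welfare W = $327.
Osei receives Lot E at value $110, so the others get W − 110 = $217.
Without Osei: best allocation of the remaining 2 bidders over all 3 lots is Mendoza→Lot E ($89), Ghosh→Lot F ($155), total $244.
VCG payment = (others' best without Osei) − (others' welfare with Osei) = 244 − 217 = $27.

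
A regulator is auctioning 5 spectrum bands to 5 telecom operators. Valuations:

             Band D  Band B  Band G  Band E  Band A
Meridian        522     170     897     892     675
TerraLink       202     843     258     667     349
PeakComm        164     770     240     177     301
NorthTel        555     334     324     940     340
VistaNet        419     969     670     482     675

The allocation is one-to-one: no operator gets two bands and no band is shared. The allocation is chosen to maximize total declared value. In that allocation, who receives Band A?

Optimal: Meridian→Band G ($897M), TerraLink→Band E ($667M), PeakComm→Band B ($770M), NorthTel→Band D ($555M), VistaNet→Band A ($675M) — total 897+667+770+555+675 = $3564M.
Row-greedy (each operator in turn takes its best remaining band) gives $3400M, worse by 164.
Next-best assignment: Meridian→Band G, TerraLink→Band B, PeakComm→Band D, NorthTel→Band E, VistaNet→Band A = $3519M.
Checked against all permutations: $3564M is optimal.
VistaNet's own top band is Band B ($969M), but forcing VistaNet→Band B and reassigning the rest optimally gives only $3389M — worse by 175.

VistaNet receives Band A.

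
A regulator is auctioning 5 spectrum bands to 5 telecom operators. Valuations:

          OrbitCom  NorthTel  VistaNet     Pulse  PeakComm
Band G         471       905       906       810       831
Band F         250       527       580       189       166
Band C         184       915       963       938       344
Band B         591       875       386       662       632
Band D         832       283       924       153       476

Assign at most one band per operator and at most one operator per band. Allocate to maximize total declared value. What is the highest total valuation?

Optimal: OrbitCom→Band D ($832M), NorthTel→Band B ($875M), VistaNet→Band F ($580M), Pulse→Band C ($938M), PeakComm→Band G ($831M) — total 832+875+580+938+831 = $4056M.
Row-greedy (each operator in turn takes its best remaining band) gives $3481M, worse by 575.

Maximum total: $4056M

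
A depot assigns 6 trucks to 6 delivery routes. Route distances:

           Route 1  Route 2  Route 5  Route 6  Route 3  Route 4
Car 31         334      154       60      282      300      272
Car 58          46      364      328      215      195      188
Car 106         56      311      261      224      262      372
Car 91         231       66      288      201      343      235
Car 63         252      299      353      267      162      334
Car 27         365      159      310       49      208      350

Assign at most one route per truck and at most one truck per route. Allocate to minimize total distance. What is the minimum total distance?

Optimal: Car 31→Route 5 (60 km), Car 58→Route 4 (188 km), Car 106→Route 1 (56 km), Car 91→Route 2 (66 km), Car 63→Route 3 (162 km), Car 27→Route 6 (49 km) — total 60+188+56+66+162+49 = 581 km.
Row-greedy (each truck in turn takes its cheapest remaining route) gives 908 km, worse by 327.
Next-best assignment: Car 31→Route 5, Car 58→Route 1, Car 106→Route 4, Car 91→Route 2, Car 63→Route 3, Car 27→Route 6 = 755 km.

Min total: 581 km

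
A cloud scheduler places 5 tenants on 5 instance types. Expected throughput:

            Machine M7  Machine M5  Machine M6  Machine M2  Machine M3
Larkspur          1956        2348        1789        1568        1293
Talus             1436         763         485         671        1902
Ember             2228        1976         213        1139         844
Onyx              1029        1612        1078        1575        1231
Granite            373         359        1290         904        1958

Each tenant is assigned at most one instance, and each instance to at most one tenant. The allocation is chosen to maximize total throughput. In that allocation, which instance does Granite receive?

Granite receives Machine M6.

Optimal: Larkspur→Machine M5 (2348 ops/s), Talus→Machine M3 (1902 ops/s), Ember→Machine M7 (2228 ops/s), Onyx→Machine M2 (1575 ops/s), Granite→Machine M6 (1290 ops/s) — total 2348+1902+2228+1575+1290 = 9343 ops/s.
Max-entry greedy (repeatedly take the single best remaining cell) gives 8594 ops/s, worse by 749.
Next-best assignment: Larkspur→Machine M6, Talus→Machine M7, Ember→Machine M5, Onyx→Machine M2, Granite→Machine M3 = 8734 ops/s.
Checked against all permutations: 9343 ops/s is optimal.
Granite's own top instance is Machine M3 (1958 ops/s), but forcing Granite→Machine M3 and reassigning the rest optimally gives only 8734 ops/s — worse by 609.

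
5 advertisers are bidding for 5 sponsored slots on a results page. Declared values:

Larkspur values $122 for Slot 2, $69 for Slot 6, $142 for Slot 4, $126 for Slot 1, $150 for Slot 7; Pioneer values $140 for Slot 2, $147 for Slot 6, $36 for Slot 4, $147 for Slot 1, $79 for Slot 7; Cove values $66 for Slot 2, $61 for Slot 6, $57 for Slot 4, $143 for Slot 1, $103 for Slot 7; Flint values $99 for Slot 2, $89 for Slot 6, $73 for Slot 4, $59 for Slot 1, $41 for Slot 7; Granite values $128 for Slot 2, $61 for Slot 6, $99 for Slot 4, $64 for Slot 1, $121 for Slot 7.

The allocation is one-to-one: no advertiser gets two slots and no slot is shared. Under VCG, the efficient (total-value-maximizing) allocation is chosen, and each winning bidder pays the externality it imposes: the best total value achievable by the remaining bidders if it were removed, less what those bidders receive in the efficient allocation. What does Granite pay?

Granite pays $8.

Efficient allocation: Larkspur→Slot 4 ($142), Pioneer→Slot 6 ($147), Cove→Slot 1 ($143), Flint→Slot 2 ($99), Granite→Slot 7 ($121); total welfare W = $652.
Granite receives Slot 7 at value $121, so the others get W − 121 = $531.
Without Granite: best allocation of the remaining 4 bidders over all 5 slots is Larkspur→Slot 7 ($150), Pioneer→Slot 6 ($147), Cove→Slot 1 ($143), Flint→Slot 2 ($99), total $539.
VCG payment = (others' best without Granite) − (others' welfare with Granite) = 539 − 531 = $8.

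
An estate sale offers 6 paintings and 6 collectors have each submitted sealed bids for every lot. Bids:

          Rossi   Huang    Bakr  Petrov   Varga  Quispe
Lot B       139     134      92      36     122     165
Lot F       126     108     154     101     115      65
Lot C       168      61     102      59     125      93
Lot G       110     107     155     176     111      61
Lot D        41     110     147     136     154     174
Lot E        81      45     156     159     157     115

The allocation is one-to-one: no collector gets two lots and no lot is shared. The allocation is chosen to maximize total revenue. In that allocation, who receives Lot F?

Optimal: Rossi→Lot C ($168), Huang→Lot B ($134), Bakr→Lot F ($154), Petrov→Lot G ($176), Varga→Lot E ($157), Quispe→Lot D ($174) — total 168+134+154+176+157+174 = $963.
Row-greedy (each collector in turn takes its best remaining lot) gives $853, worse by 110.
No other one-to-one assignment exceeds $963.
Bakr's own top lot is Lot E ($156), but forcing Bakr→Lot E and reassigning the rest optimally gives only $927 — worse by 36.

Bakr receives Lot F.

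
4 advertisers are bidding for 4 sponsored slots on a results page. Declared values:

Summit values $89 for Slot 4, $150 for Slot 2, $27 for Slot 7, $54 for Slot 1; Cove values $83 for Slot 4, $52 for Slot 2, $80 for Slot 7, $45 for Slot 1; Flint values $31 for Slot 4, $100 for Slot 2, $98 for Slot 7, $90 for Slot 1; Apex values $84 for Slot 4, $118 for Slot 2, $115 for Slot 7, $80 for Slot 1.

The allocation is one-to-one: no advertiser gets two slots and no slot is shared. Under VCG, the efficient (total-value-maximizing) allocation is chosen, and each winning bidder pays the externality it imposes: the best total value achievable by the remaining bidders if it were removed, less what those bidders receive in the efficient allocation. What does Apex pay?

Apex pays $8.

Efficient allocation: Summit→Slot 2 ($150), Cove→Slot 4 ($83), Flint→Slot 1 ($90), Apex→Slot 7 ($115); total welfare W = $438.
Apex receives Slot 7 at value $115, so the others get W − 115 = $323.
Without Apex: best allocation of the remaining 3 bidders over all 4 slots is Summit→Slot 2 ($150), Cove→Slot 4 ($83), Flint→Slot 7 ($98), total $331.
VCG payment = (others' best without Apex) − (others' welfare with Apex) = 331 − 323 = $8.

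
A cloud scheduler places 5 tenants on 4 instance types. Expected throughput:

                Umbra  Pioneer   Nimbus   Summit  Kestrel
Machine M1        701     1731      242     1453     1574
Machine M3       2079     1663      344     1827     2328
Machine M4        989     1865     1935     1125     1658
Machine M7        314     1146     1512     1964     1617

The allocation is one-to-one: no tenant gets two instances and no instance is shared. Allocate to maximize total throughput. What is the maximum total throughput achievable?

Maximum total: 7958 ops/s

This is the linear assignment problem.
Optimal: Pioneer→Machine M1 (1731 ops/s), Kestrel→Machine M3 (2328 ops/s), Nimbus→Machine M4 (1935 ops/s), Summit→Machine M7 (1964 ops/s) — total 1731+2328+1935+1964 = 7958 ops/s.
Row-greedy (each tenant in turn takes its best remaining instance) gives 6909 ops/s, worse by 1049.
Next-best assignment: Pioneer→Machine M1, Umbra→Machine M3, Nimbus→Machine M4, Summit→Machine M7 = 7709 ops/s.
Swapping Summit↔Kestrel (Summit→Machine M3 1827 ops/s, Kestrel→Machine M7 1617 ops/s) loses 848.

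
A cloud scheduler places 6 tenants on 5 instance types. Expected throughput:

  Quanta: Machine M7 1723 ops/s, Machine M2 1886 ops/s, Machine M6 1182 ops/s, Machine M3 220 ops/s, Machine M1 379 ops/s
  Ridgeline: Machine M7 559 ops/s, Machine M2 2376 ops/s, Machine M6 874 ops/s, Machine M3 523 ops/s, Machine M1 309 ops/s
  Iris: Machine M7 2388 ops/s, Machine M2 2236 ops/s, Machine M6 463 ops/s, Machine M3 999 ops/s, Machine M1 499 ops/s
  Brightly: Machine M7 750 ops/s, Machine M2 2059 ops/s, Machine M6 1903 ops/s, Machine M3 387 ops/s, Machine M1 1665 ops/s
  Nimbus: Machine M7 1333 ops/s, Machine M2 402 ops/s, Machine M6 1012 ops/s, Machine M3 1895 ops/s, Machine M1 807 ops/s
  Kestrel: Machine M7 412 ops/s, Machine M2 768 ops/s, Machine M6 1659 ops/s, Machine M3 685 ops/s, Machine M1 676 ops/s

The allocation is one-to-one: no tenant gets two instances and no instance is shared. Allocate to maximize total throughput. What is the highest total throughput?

This is the linear assignment problem.
Optimal: Iris→Machine M7 (2388 ops/s), Ridgeline→Machine M2 (2376 ops/s), Kestrel→Machine M6 (1659 ops/s), Nimbus→Machine M3 (1895 ops/s), Brightly→Machine M1 (1665 ops/s) — total 2388+2376+1659+1895+1665 = 9983 ops/s.
Column-greedy (each instance in turn goes to its best remaining tenant) gives 9238 ops/s, worse by 745.
Swapping Kestrel↔Brightly (Kestrel→Machine M1 676 ops/s, Brightly→Machine M6 1903 ops/s) loses 745.
Every other assignment is strictly worse.

Max total: 9983 ops/s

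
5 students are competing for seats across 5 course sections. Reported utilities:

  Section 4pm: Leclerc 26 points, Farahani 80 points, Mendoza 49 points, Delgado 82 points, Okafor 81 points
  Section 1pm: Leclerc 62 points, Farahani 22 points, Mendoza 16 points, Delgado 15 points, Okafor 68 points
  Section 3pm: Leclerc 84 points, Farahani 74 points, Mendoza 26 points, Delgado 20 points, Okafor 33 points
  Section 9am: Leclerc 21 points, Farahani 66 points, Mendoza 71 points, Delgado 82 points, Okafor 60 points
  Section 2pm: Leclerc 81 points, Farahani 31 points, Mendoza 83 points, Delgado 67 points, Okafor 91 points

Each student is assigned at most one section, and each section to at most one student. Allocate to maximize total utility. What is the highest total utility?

Optimal: Leclerc→Section 3pm (84 points), Farahani→Section 4pm (80 points), Mendoza→Section 2pm (83 points), Delgado→Section 9am (82 points), Okafor→Section 1pm (68 points) — total 84+80+83+82+68 = 397 points.
Max-entry greedy (repeatedly take the single best remaining cell) gives 350 points, worse by 47.
Next-best assignment: Leclerc→Section 3pm, Farahani→Section 9am, Mendoza→Section 2pm, Delgado→Section 4pm, Okafor→Section 1pm = 383 points.
Swapping Delgado↔Okafor (Delgado→Section 1pm 15 points, Okafor→Section 9am 60 points) loses 75.
No other one-to-one assignment exceeds 397 points.

Maximum total: 397 points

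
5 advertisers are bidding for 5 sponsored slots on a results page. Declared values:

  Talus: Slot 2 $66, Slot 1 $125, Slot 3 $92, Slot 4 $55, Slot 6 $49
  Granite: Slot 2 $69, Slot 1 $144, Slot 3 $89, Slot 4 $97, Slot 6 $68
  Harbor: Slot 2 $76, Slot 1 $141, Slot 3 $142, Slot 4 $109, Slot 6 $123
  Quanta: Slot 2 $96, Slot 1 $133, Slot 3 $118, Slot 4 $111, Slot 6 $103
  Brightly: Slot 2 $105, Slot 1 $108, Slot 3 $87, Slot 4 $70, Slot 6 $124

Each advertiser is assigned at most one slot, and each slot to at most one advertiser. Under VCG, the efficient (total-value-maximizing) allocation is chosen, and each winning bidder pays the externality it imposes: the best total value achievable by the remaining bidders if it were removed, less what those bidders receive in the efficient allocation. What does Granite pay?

Efficient allocation: Talus→Slot 2 ($66), Granite→Slot 1 ($144), Harbor→Slot 3 ($142), Quanta→Slot 4 ($111), Brightly→Slot 6 ($124); total welfare W = $587.
Granite receives Slot 1 at value $144, so the others get W − 144 = $443.
Without Granite: best allocation of the remaining 4 bidders over all 5 slots is Talus→Slot 1 ($125), Harbor→Slot 3 ($142), Quanta→Slot 4 ($111), Brightly→Slot 6 ($124), total $502.
VCG payment = (others' best without Granite) − (others' welfare with Granite) = 502 − 443 = $59.

Granite pays $59.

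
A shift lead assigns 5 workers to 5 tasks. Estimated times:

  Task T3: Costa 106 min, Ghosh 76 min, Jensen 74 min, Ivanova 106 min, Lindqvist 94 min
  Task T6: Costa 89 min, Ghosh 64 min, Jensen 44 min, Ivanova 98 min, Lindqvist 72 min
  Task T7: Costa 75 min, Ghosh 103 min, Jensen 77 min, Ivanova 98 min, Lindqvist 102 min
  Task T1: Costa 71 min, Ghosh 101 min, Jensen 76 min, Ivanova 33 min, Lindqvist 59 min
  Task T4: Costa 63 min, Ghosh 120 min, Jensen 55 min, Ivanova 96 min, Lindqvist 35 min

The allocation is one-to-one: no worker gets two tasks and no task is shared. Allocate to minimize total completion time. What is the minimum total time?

Optimal: Costa→Task T7 (75 min), Ghosh→Task T3 (76 min), Jensen→Task T6 (44 min), Ivanova→Task T1 (33 min), Lindqvist→Task T4 (35 min) — total 75+76+44+33+35 = 263 min.
Row-greedy (each worker in turn takes its cheapest remaining task) gives 336 min, worse by 73.
Swapping Costa↔Ivanova (Costa→Task T1 71 min, Ivanova→Task T7 98 min) adds 61.
No other one-to-one assignment undercuts 263 min.

Minimum total: 263 min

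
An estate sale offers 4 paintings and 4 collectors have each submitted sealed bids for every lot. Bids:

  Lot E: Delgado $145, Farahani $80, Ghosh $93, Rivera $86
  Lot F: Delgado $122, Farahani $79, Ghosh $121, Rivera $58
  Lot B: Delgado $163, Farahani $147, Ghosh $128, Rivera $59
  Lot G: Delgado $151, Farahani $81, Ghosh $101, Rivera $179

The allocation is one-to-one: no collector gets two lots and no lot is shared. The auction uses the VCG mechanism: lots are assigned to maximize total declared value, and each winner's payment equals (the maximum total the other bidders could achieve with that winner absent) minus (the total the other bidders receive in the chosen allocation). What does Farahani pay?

Efficient allocation: Delgado→Lot E ($145), Farahani→Lot B ($147), Ghosh→Lot F ($121), Rivera→Lot G ($179); total welfare W = $592.
Farahani receives Lot B at value $147, so the others get W − 147 = $445.
Without Farahani: best allocation of the remaining 3 bidders over all 4 lots is Delgado→Lot B ($163), Ghosh→Lot F ($121), Rivera→Lot G ($179), total $463.
VCG payment = (others' best without Farahani) − (others' welfare with Farahani) = 463 − 445 = $18.

Farahani pays $18.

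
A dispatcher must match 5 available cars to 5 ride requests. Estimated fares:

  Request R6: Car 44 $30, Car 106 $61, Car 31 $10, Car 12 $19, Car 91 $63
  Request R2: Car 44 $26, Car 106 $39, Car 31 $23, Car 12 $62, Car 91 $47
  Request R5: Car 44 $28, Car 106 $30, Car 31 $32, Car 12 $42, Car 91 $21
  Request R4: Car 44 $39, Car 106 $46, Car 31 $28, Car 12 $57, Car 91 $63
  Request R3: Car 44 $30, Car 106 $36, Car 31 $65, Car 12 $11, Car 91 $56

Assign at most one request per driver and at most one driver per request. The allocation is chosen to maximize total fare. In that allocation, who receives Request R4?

Car 91 receives Request R4.

Optimal: Car 44→Request R5 ($28), Car 106→Request R6 ($61), Car 31→Request R3 ($65), Car 12→Request R2 ($62), Car 91→Request R4 ($63) — total 28+61+65+62+63 = $279.
Max-entry greedy (repeatedly take the single best remaining cell) gives $264, worse by 15.
Checked against all permutations: $279 is optimal.
Car 91's own top request is Request R6 ($63), but forcing Car 91→Request R6 and reassigning the rest optimally gives only $264 — worse by 15.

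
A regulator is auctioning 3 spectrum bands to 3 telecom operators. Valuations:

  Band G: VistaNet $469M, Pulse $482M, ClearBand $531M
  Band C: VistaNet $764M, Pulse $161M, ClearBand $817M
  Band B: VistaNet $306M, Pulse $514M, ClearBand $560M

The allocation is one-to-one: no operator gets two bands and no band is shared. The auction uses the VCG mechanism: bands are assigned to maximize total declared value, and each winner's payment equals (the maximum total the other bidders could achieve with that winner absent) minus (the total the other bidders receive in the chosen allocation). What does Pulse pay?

Efficient allocation: VistaNet→Band C ($764M), Pulse→Band B ($514M), ClearBand→Band G ($531M); total welfare W = $1809M.
Pulse receives Band B at value $514M, so the others get W − 514 = $1295M.
Without Pulse: best allocation of the remaining 2 bidders over all 3 bands is VistaNet→Band C ($764M), ClearBand→Band B ($560M), total $1324M.
VCG payment = (others' best without Pulse) − (others' welfare with Pulse) = 1324 − 1295 = $29M.

Pulse pays $29M.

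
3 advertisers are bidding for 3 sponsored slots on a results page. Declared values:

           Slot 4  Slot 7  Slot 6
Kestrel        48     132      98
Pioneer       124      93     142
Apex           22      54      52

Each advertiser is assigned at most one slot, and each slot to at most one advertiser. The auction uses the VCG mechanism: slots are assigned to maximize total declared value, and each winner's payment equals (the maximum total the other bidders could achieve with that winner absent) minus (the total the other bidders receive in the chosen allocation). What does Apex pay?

Apex pays $18.

Efficient allocation: Kestrel→Slot 7 ($132), Pioneer→Slot 4 ($124), Apex→Slot 6 ($52); total welfare W = $308.
Apex receives Slot 6 at value $52, so the others get W − 52 = $256.
Without Apex: best allocation of the remaining 2 bidders over all 3 slots is Kestrel→Slot 7 ($132), Pioneer→Slot 6 ($142), total $274.
VCG payment = (others' best without Apex) − (others' welfare with Apex) = 274 − 256 = $18.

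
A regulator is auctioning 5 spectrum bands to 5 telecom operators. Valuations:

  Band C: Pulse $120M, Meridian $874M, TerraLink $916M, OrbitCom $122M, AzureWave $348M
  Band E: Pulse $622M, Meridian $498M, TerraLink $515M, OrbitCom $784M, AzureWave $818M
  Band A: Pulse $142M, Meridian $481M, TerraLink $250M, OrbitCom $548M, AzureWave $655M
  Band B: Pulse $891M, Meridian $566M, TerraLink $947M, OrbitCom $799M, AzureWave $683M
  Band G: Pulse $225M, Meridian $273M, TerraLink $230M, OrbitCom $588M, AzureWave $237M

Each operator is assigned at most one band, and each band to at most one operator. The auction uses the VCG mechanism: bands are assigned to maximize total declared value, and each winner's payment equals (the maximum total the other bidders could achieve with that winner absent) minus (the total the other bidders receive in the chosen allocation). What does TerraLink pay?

TerraLink pays $426M.

Efficient allocation: Pulse→Band B ($891M), Meridian→Band A ($481M), TerraLink→Band C ($916M), OrbitCom→Band G ($588M), AzureWave→Band E ($818M); total welfare W = $3694M.
TerraLink receives Band C at value $916M, so the others get W − 916 = $2778M.
Without TerraLink: best allocation of the remaining 4 bidders over all 5 bands is Pulse→Band B ($891M), Meridian→Band C ($874M), OrbitCom→Band E ($784M), AzureWave→Band A ($655M), total $3204M.
VCG payment = (others' best without TerraLink) − (others' welfare with TerraLink) = 3204 − 2778 = $426M.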